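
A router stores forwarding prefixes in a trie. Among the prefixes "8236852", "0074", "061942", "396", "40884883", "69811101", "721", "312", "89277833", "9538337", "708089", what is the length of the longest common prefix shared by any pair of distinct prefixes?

Look for the deepest trie node that still has at least two words in its subtree.
"0074" and "061942" agree on "0" (1 characters) before diverging; nothing deeper is shared.
Longest shared-prefix length: 1

1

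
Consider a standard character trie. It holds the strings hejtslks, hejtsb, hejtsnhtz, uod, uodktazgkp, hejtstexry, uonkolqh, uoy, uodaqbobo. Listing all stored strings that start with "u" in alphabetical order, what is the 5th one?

Words with prefix "u", in lexicographic order: "uod", "uodaqbobo", "uodktazgkp", "uonkolqh", "uoy"
The 5th is uoy.

uoy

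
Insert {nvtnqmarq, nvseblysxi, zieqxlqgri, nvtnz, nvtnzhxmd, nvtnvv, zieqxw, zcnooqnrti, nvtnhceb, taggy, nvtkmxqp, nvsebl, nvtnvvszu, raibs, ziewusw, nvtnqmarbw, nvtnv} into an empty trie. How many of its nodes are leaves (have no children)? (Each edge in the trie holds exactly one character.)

13

A leaf is a node with no children — equivalently, the end of a word that is not a proper prefix of any other stored word.
Those words: "nvseblysxi", "nvtkmxqp", "nvtnhceb", "nvtnqmarbw", "nvtnqmarq", "nvtnvvszu", "nvtnzhxmd", "raibs", "taggy", "zcnooqnrti", "zieqxlqgri", "zieqxw", "ziewusw"
Leaf count: 13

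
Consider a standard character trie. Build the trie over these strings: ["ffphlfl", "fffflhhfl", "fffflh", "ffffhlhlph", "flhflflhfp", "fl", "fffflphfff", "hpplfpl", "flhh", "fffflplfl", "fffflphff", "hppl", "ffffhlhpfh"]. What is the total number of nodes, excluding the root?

48

For each word, the new-node count is its length minus the longest prefix already in the trie:
  "ffphlfl" → 7 new (f, f, p, h, l, f, l)
  "fffflhhfl" → prefix "ff" already present; 7 new (f, f, l, h, h, f, l)
  "fffflh" → prefix "fffflh" already present; 0 new (none)
  "ffffhlhlph" → prefix "ffff" already present; 6 new (h, l, h, l, p, h)
  "flhflflhfp" → prefix "f" already present; 9 new (l, h, f, l, f, l, h, f, p)
  "fl" → prefix "fl" already present; 0 new (none)
  "fffflphfff" → prefix "ffffl" already present; 5 new (p, h, f, f, f)
  "hpplfpl" → 7 new (h, p, p, l, f, p, l)
  "flhh" → prefix "flh" already present; 1 new (h)
  "fffflplfl" → prefix "fffflp" already present; 3 new (l, f, l)
  "fffflphff" → prefix "fffflphff" already present; 0 new (none)
  "hppl" → prefix "hppl" already present; 0 new (none)
  "ffffhlhpfh" → prefix "ffffhlh" already present; 3 new (p, f, h)
Total nodes = 7 + 7 + 0 + 6 + 9 + 0 + 5 + 7 + 1 + 3 + 0 + 0 + 3 = 48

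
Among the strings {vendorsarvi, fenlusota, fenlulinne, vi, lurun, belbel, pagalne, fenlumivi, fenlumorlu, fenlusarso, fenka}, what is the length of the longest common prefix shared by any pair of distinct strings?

The deepest shared node is where two words last agree before diverging.
"fenlumivi" and "fenlumorlu" agree on "fenlum" (6 characters) before diverging; nothing deeper is shared.
Longest shared-prefix length: 6

6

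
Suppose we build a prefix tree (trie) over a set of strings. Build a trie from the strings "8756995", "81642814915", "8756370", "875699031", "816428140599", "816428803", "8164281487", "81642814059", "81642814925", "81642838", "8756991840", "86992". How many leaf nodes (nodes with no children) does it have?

11

A leaf is a node with no children — equivalently, the end of a word that is not a proper prefix of any other stored word.
Those words: "816428140599", "8164281487", "81642814915", "81642814925", "81642838", "816428803", "86992", "8756370", "875699031", "8756991840", "8756995"
Leaf count: 11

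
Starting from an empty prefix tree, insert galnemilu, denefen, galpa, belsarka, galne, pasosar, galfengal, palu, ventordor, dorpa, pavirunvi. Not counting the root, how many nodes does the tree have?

Count nodes per top-level branch (shared prefixes stored once):
  'b'-branch (belsarka): 8 nodes
  'd'-branch (denefen, dorpa): 11 nodes
  'g'-branch (galfengal, galne, galnemilu, galpa): 17 nodes
  'p'-branch (palu, pasosar, pavirunvi): 16 nodes
  'v'-branch (ventordor): 9 nodes
Sum: 61

61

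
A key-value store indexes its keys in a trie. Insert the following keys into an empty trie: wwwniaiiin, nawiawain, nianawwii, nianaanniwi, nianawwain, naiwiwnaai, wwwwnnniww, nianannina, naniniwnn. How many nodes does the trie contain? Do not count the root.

63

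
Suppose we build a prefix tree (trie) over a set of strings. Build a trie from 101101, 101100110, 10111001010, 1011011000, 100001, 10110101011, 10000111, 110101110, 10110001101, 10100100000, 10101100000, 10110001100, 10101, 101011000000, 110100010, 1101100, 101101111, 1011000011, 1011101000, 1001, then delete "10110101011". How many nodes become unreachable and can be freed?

Walk "10110101011" from the leaf back toward the root, removing each node that no remaining word uses.
The suffix "01011" (5 nodes) is used only by "10110101011"; the node for "101101" still has the child "1", so pruning stops there.
Nodes removed: 5

5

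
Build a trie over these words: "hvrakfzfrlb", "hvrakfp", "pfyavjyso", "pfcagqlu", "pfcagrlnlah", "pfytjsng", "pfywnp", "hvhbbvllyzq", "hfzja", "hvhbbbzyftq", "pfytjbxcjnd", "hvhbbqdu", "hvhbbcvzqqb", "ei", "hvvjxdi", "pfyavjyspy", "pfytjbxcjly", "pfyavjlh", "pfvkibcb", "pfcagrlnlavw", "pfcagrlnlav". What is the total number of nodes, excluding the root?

96

Trace insertions, counting only characters that open a new branch:
  "hvrakfzfrlb" → 11 new (h, v, r, a, k, f, z, f, r, l, b)
  "hvrakfp" → prefix "hvrakf" already present; 1 new (p)
  "pfyavjyso" → 9 new (p, f, y, a, v, j, y, s, o)
  "pfcagqlu" → prefix "pf" already present; 6 new (c, a, g, q, l, u)
  "pfcagrlnlah" → prefix "pfcag" already present; 6 new (r, l, n, l, a, h)
  "pfytjsng" → prefix "pfy" already present; 5 new (t, j, s, n, g)
  "pfywnp" → prefix "pfy" already present; 3 new (w, n, p)
  "hvhbbvllyzq" → prefix "hv" already present; 9 new (h, b, b, v, l, l, y, z, q)
  "hfzja" → prefix "h" already present; 4 new (f, z, j, a)
  "hvhbbbzyftq" → prefix "hvhbb" already present; 6 new (b, z, y, f, t, q)
  "pfytjbxcjnd" → prefix "pfytj" already present; 6 new (b, x, c, j, n, d)
  "hvhbbqdu" → prefix "hvhbb" already present; 3 new (q, d, u)
  "hvhbbcvzqqb" → prefix "hvhbb" already present; 6 new (c, v, z, q, q, b)
  "ei" → 2 new (e, i)
  "hvvjxdi" → prefix "hv" already present; 5 new (v, j, x, d, i)
  "pfyavjyspy" → prefix "pfyavjys" already present; 2 new (p, y)
  "pfytjbxcjly" → prefix "pfytjbxcj" already present; 2 new (l, y)
  "pfyavjlh" → prefix "pfyavj" already present; 2 new (l, h)
  "pfvkibcb" → prefix "pf" already present; 6 new (v, k, i, b, c, b)
  "pfcagrlnlavw" → prefix "pfcagrlnla" already present; 2 new (v, w)
  "pfcagrlnlav" → prefix "pfcagrlnlav" already present; 0 new (none)
Total nodes = 11 + 1 + 9 + 6 + 6 + 5 + 3 + 9 + 4 + 6 + 6 + 3 + 6 + 2 + 5 + 2 + 2 + 2 + 6 + 2 + 0 = 96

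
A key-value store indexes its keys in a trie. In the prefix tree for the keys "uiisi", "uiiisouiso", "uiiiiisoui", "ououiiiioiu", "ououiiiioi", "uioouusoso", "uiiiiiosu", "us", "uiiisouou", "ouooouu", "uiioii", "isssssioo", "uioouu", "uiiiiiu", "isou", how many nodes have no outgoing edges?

A leaf is a node with no children — equivalently, the end of a word that is not a proper prefix of any other stored word.
Those words: "isou", "isssssioo", "ouooouu", "ououiiiioiu", "uiiiiiosu", "uiiiiisoui", "uiiiiiu", "uiiisouiso", "uiiisouou", "uiioii", "uiisi", "uioouusoso", "us"
Leaf count: 13

13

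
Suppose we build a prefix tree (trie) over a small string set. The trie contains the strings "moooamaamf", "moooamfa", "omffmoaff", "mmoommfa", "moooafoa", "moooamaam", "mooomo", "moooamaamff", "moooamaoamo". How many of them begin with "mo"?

Walk to "mo"; the words in its subtree are exactly those with that prefix.
Matches: "moooafoa", "moooamaam", "moooamaamf", "moooamaamff", "moooamaoamo", "moooamfa", "mooomo"
Count: 7

7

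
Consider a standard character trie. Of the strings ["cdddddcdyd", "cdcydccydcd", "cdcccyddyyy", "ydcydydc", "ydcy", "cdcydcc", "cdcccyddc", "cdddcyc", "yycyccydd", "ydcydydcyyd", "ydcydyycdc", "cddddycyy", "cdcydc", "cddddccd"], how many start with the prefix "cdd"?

4

Traverse to the node for "cdd", then collect every word in that subtree.
Words under "cdd": cdddcyc, cddddccd, cdddddcdyd, cddddycyy
Count: 4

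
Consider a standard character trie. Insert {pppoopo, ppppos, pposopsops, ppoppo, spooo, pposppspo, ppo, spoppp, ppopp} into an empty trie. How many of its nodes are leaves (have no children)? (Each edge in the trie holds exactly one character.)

A leaf is a node with no children — equivalently, the end of a word that is not a proper prefix of any other stored word.
Those words: "ppoppo", "pposopsops", "pposppspo", "pppoopo", "ppppos", "spooo", "spoppp"
Leaf count: 7

7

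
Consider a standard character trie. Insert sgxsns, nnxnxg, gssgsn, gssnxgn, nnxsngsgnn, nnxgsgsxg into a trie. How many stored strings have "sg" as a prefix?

Filter for entries beginning with "sg":
Matches: "sgxsns"
Count: 1

1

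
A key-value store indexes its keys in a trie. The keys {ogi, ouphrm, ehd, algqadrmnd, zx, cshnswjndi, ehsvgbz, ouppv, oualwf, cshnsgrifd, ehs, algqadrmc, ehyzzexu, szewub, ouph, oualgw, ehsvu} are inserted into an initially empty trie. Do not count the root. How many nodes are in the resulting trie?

Trace insertions, counting only characters that open a new branch:
  "ogi" → 3 new (o, g, i)
  "ouphrm" → prefix "o" already present; 5 new (u, p, h, r, m)
  "ehd" → 3 new (e, h, d)
  "algqadrmnd" → 10 new (a, l, g, q, a, d, r, m, n, d)
  "zx" → 2 new (z, x)
  "cshnswjndi" → 10 new (c, s, h, n, s, w, j, n, d, i)
  "ehsvgbz" → prefix "eh" already present; 5 new (s, v, g, b, z)
  "ouppv" → prefix "oup" already present; 2 new (p, v)
  "oualwf" → prefix "ou" already present; 4 new (a, l, w, f)
  "cshnsgrifd" → prefix "cshns" already present; 5 new (g, r, i, f, d)
  "ehs" → prefix "ehs" already present; 0 new (none)
  "algqadrmc" → prefix "algqadrm" already present; 1 new (c)
  "ehyzzexu" → prefix "eh" already present; 6 new (y, z, z, e, x, u)
  "szewub" → 6 new (s, z, e, w, u, b)
  "ouph" → prefix "ouph" already present; 0 new (none)
  "oualgw" → prefix "oual" already present; 2 new (g, w)
  "ehsvu" → prefix "ehsv" already present; 1 new (u)
Total nodes = 3 + 5 + 3 + 10 + 2 + 10 + 5 + 2 + 4 + 5 + 0 + 1 + 6 + 6 + 0 + 2 + 1 = 65

65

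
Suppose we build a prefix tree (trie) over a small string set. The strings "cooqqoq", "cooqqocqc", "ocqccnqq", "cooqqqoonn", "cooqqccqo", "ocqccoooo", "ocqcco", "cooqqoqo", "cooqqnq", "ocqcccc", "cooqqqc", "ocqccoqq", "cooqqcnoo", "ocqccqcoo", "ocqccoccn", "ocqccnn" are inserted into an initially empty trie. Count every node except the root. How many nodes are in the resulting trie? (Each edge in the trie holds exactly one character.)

50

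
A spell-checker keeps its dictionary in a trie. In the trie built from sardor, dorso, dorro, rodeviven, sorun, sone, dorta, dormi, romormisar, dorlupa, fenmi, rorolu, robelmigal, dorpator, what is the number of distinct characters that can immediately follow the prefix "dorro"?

Follow the path "dorro" to its node, then look at its outgoing edges.
No stored string extends past "dorro".
That node has 0 child edges.

0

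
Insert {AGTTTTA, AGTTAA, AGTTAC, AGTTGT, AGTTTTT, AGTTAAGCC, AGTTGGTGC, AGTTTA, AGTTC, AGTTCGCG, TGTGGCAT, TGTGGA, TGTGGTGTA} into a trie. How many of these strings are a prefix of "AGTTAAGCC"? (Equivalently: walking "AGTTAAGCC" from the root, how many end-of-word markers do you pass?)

Traverse "AGTTAAGCC" character by character; count nodes along the way that are marked as word ends.
Prefixes of the query that are stored words: "AGTTAA", "AGTTAAGCC"
Count: 2

2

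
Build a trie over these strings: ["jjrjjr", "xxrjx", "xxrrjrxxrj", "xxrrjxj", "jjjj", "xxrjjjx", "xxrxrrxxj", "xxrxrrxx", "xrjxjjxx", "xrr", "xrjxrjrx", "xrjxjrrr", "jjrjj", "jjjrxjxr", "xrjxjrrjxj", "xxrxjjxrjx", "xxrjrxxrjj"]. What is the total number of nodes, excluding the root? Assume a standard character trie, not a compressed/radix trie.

66

Count nodes per top-level branch (shared prefixes stored once):
  'j'-branch (jjjj, jjjrxjxr, jjrjj, jjrjjr): 13 nodes
  'x'-branch (xrjxjjxx, xrjxjrrjxj, xrjxjrrr, xrjxrjrx, xrr, xxrjjjx, xxrjrxxrjj, xxrjx, xxrrjrxxrj, xxrrjxj, xxrxjjxrjx, xxrxrrxx, xxrxrrxxj): 53 nodes
Sum: 66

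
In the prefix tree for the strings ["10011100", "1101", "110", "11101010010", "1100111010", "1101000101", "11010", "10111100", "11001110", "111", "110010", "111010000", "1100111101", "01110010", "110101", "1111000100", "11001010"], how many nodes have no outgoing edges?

Leaves are exactly the stored words that no other stored word extends.
Those words: "01110010", "10011100", "10111100", "11001010", "1100111010", "1100111101", "1101000101", "110101", "111010000", "11101010010", "1111000100"
Leaf count: 11

11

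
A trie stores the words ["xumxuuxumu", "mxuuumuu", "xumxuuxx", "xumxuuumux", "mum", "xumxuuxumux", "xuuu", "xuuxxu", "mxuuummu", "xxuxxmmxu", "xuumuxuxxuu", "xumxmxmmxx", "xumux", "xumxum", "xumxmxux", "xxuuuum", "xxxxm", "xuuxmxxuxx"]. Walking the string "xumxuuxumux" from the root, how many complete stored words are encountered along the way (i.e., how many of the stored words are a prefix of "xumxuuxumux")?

2

Check each prefix of "xumxuuxumux" against the stored set — each match is an end-marker on the path.
Prefixes of the query that are stored words: "xumxuuxumu", "xumxuuxumux"
Count: 2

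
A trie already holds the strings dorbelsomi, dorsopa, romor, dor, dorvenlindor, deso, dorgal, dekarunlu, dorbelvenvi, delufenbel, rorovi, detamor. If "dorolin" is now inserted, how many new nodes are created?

Walking "dorolin" from the root, the first 3 characters ("dor") follow existing edges; "o" is the first miss.
New nodes needed: |"dorolin"| − 3 = 7 − 3 = 4.

4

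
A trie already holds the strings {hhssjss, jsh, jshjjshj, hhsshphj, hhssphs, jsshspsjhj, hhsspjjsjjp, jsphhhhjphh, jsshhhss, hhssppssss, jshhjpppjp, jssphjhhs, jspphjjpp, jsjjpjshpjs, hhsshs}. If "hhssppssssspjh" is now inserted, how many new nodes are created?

4

Walking "hhssppssssspjh" from the root, the first 10 characters ("hhssppssss") follow existing edges; "s" is the first miss.
So 14 − 10 = 4 new nodes.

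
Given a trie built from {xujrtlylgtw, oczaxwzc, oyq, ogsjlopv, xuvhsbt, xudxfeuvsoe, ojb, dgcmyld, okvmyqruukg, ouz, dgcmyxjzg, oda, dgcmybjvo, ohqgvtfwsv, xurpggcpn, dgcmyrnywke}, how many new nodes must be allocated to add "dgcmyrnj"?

1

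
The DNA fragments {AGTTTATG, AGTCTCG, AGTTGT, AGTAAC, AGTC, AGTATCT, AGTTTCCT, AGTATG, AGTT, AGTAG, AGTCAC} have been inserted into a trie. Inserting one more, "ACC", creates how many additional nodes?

"A" is already a path in the trie; the remaining "CC" must be added.
New nodes needed: |"ACC"| − 1 = 3 − 1 = 2.

2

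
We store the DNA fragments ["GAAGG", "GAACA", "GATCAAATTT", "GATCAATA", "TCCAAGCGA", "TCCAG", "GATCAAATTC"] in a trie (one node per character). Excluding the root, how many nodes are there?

28

For each word, the new-node count is its length minus the longest prefix already in the trie:
  "GAAGG" → 5 new (G, A, A, G, G)
  "GAACA" → prefix "GAA" already present; 2 new (C, A)
  "GATCAAATTT" → prefix "GA" already present; 8 new (T, C, A, A, A, T, T, T)
  "GATCAATA" → prefix "GATCAA" already present; 2 new (T, A)
  "TCCAAGCGA" → 9 new (T, C, C, A, A, G, C, G, A)
  "TCCAG" → prefix "TCCA" already present; 1 new (G)
  "GATCAAATTC" → prefix "GATCAAATT" already present; 1 new (C)
Total nodes = 5 + 2 + 8 + 2 + 9 + 1 + 1 = 28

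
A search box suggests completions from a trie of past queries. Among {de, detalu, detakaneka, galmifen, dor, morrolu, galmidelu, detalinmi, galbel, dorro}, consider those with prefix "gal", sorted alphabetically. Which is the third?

Words with prefix "gal", in lexicographic order: "galbel", "galmidelu", "galmifen"
Position 3: galmifen

galmifen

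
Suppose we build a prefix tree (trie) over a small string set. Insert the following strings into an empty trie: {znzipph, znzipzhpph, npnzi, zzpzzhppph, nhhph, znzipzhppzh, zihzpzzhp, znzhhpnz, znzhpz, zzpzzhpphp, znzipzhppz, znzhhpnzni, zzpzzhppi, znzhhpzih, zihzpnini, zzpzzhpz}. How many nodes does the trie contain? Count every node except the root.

60

Insert word by word; a character creates a node only if that edge doesn't already exist:
  "znzipph" → 7 new (z, n, z, i, p, p, h)
  "znzipzhpph" → prefix "znzip" already present; 5 new (z, h, p, p, h)
  "npnzi" → 5 new (n, p, n, z, i)
  "zzpzzhppph" → prefix "z" already present; 9 new (z, p, z, z, h, p, p, p, h)
  "nhhph" → prefix "n" already present; 4 new (h, h, p, h)
  "znzipzhppzh" → prefix "znzipzhpp" already present; 2 new (z, h)
  "zihzpzzhp" → prefix "z" already present; 8 new (i, h, z, p, z, z, h, p)
  "znzhhpnz" → prefix "znz" already present; 5 new (h, h, p, n, z)
  "znzhpz" → prefix "znzh" already present; 2 new (p, z)
  "zzpzzhpphp" → prefix "zzpzzhpp" already present; 2 new (h, p)
  "znzipzhppz" → prefix "znzipzhppz" already present; 0 new (none)
  "znzhhpnzni" → prefix "znzhhpnz" already present; 2 new (n, i)
  "zzpzzhppi" → prefix "zzpzzhpp" already present; 1 new (i)
  "znzhhpzih" → prefix "znzhhp" already present; 3 new (z, i, h)
  "zihzpnini" → prefix "zihzp" already present; 4 new (n, i, n, i)
  "zzpzzhpz" → prefix "zzpzzhp" already present; 1 new (z)
Total nodes = 7 + 5 + 5 + 9 + 4 + 2 + 8 + 5 + 2 + 2 + 0 + 2 + 1 + 3 + 4 + 1 = 60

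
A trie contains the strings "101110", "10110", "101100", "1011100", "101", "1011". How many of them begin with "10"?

6

Filter for entries beginning with "10":
Matches: "101", "1011", "10110", "101100", "101110", "1011100"
Count: 6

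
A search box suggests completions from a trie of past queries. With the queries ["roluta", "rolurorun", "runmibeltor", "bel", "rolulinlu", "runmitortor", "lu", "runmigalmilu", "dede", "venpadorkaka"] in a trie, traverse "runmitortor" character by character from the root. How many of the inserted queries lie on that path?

Check each prefix of "runmitortor" against the stored set — each match is an end-marker on the path.
Prefixes of the query that are stored words: "runmitortor"
Count: 1

1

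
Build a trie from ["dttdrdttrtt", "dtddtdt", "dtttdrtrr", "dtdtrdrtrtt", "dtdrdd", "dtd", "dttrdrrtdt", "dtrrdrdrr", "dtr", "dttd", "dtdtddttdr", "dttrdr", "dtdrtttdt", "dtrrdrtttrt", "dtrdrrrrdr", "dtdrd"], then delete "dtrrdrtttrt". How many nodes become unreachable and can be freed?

5

Walk "dtrrdrtttrt" from the leaf back toward the root, removing each node that no remaining word uses.
The suffix "tttrt" (5 nodes) is used only by "dtrrdrtttrt"; the node for "dtrrdr" still has the child "d", so pruning stops there.
Nodes removed: 5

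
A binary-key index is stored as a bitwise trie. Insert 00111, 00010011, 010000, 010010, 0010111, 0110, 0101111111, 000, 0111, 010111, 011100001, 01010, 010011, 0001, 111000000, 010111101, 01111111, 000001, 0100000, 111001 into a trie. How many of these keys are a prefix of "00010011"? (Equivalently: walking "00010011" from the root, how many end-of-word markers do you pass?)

3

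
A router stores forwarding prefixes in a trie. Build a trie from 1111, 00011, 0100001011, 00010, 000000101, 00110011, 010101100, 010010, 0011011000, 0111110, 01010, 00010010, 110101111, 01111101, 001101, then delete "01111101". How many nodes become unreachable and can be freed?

1

After clearing the end-marker at "01111101", prune upward until reaching a node still needed by another word.
The suffix "1" (1 node) is used only by "01111101"; "0111110" is itself a stored word, so pruning stops there.
Nodes removed: 1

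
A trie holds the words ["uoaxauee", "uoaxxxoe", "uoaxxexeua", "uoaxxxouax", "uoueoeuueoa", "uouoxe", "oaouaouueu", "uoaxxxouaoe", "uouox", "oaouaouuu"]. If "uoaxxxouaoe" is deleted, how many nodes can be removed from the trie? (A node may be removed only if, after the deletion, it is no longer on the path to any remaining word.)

A node on "uoaxxxouaoe"'s path can go only if nothing else ends at it or branches off below it.
The suffix "oe" (2 nodes) is used only by "uoaxxxouaoe"; the node for "uoaxxxoua" still has the child "x", so pruning stops there.
Nodes removed: 2

2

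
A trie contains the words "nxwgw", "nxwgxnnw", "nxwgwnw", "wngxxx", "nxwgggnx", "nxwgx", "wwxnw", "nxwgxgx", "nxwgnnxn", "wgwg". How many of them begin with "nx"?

Walk to "nx"; the words in its subtree are exactly those with that prefix.
Matches: "nxwgggnx", "nxwgnnxn", "nxwgw", "nxwgwnw", "nxwgx", "nxwgxgx", "nxwgxnnw"
Count: 7

7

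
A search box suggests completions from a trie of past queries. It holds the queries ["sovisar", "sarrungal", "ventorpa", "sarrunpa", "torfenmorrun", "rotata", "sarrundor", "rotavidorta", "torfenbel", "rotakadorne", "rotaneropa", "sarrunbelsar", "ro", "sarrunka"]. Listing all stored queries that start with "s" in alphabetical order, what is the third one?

sarrungal

Filter for "s…" and sort: "sarrunbelsar", "sarrundor", "sarrungal", "sarrunka", "sarrunpa", "sovisar"
The 3rd is sarrungal.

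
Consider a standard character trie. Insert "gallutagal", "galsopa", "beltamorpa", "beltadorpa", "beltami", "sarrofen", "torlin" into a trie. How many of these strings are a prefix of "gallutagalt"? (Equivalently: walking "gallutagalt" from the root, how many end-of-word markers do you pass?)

1

Walk "gallutagalt" from the root; an end-of-word marker is hit whenever a stored word is a prefix of "gallutagalt".
Prefixes of the query that are stored words: "gallutagal"
Count: 1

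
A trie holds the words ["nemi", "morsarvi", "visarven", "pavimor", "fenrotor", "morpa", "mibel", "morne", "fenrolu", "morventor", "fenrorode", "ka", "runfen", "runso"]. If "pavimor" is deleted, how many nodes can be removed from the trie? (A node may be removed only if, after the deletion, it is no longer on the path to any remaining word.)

7

Walk "pavimor" from the leaf back toward the root, removing each node that no remaining word uses.
No other word shares any prefix with "pavimor", so all 7 of its nodes go.
Nodes removed: 7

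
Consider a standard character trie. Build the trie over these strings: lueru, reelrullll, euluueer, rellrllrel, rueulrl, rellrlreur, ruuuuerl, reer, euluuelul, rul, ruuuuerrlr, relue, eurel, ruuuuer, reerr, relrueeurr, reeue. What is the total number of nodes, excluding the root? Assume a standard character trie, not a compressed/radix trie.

For each word, the new-node count is its length minus the longest prefix already in the trie:
  "lueru" → 5 new (l, u, e, r, u)
  "reelrullll" → 10 new (r, e, e, l, r, u, l, l, l, l)
  "euluueer" → 8 new (e, u, l, u, u, e, e, r)
  "rellrllrel" → prefix "re" already present; 8 new (l, l, r, l, l, r, e, l)
  "rueulrl" → prefix "r" already present; 6 new (u, e, u, l, r, l)
  "rellrlreur" → prefix "rellrl" already present; 4 new (r, e, u, r)
  "ruuuuerl" → prefix "ru" already present; 6 new (u, u, u, e, r, l)
  "reer" → prefix "ree" already present; 1 new (r)
  "euluuelul" → prefix "euluue" already present; 3 new (l, u, l)
  "rul" → prefix "ru" already present; 1 new (l)
  "ruuuuerrlr" → prefix "ruuuuer" already present; 3 new (r, l, r)
  "relue" → prefix "rel" already present; 2 new (u, e)
  "eurel" → prefix "eu" already present; 3 new (r, e, l)
  "ruuuuer" → prefix "ruuuuer" already present; 0 new (none)
  "reerr" → prefix "reer" already present; 1 new (r)
  "relrueeurr" → prefix "rel" already present; 7 new (r, u, e, e, u, r, r)
  "reeue" → prefix "ree" already present; 2 new (u, e)
Total nodes = 5 + 10 + 8 + 8 + 6 + 4 + 6 + 1 + 3 + 1 + 3 + 2 + 3 + 0 + 1 + 7 + 2 = 70

70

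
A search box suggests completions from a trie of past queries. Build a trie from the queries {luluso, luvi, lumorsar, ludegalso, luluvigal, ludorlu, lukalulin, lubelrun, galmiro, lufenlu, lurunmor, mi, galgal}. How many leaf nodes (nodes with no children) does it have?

A leaf is a node with no children — equivalently, the end of a word that is not a proper prefix of any other stored word.
Those words: "galgal", "galmiro", "lubelrun", "ludegalso", "ludorlu", "lufenlu", "lukalulin", "luluso", "luluvigal", "lumorsar", "lurunmor", "luvi", "mi"
Leaf count: 13

13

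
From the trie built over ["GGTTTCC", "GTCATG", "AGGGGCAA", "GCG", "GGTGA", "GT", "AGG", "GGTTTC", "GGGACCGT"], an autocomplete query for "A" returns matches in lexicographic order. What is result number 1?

AGG

DFS of the "A" subtree visits, in order: "AGG", "AGGGGCAA"
Position 1: AGG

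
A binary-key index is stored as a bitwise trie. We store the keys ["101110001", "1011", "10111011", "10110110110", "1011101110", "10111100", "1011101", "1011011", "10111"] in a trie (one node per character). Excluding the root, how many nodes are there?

23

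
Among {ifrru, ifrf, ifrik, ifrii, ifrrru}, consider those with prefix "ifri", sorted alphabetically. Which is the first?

Words with prefix "ifri", in lexicographic order: "ifrii", "ifrik"
Position 1: ifrii

ifrii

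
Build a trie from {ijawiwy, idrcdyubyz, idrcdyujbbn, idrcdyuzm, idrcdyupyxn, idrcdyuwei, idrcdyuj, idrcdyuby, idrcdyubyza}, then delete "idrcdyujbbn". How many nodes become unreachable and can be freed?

3

After clearing the end-marker at "idrcdyujbbn", prune upward until reaching a node still needed by another word.
The suffix "bbn" (3 nodes) is used only by "idrcdyujbbn"; "idrcdyuj" is itself a stored word, so pruning stops there.
Nodes removed: 3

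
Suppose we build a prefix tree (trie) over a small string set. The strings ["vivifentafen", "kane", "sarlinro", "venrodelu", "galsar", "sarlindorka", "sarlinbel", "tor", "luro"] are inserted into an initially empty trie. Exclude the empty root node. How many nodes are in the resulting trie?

Count nodes per top-level branch (shared prefixes stored once):
  'g'-branch (galsar): 6 nodes
  'k'-branch (kane): 4 nodes
  'l'-branch (luro): 4 nodes
  's'-branch (sarlinbel, sarlindorka, sarlinro): 16 nodes
  't'-branch (tor): 3 nodes
  'v'-branch (venrodelu, vivifentafen): 20 nodes
Sum: 53

53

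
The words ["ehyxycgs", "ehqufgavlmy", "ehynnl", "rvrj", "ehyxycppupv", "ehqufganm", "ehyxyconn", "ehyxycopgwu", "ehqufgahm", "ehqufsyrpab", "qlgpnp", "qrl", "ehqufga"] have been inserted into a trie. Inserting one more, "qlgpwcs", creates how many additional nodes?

The longest prefix of "qlgpwcs" already in the trie is "qlgp" (length 4).
So 7 − 4 = 3 new nodes.

3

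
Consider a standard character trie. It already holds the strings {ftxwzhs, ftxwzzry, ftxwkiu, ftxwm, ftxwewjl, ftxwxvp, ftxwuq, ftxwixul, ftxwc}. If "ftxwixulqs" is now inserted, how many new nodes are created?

2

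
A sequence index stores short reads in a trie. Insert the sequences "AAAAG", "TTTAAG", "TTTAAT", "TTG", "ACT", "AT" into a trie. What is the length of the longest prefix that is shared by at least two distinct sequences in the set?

5

Look for the deepest trie node that still has at least two words in its subtree.
"TTTAAG" and "TTTAAT" agree on "TTTAA" (5 characters) before diverging; nothing deeper is shared.
Longest shared-prefix length: 5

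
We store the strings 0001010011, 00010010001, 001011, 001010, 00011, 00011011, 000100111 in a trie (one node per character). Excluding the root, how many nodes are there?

27

Trie structure (* marks end of a word):
(root)
└─ 0
   └─ 0
      ├─ 0
      │  └─ 1
      │     ├─ 0
      │     │  ├─ 0
      │     │  │  └─ 1
      │     │  │     ├─ 0
      │     │  │     │  └─ 0
      │     │  │     │     └─ 0
      │     │  │     │        └─ 1 *
      │     │  │     └─ 1
      │     │  │        └─ 1 *
      │     │  └─ 1
      │     │     └─ 0
      │     │        └─ 0
      │     │           └─ 1
      │     │              └─ 1 *
      │     └─ 1 *
      │        └─ 0
      │           └─ 1
      │              └─ 1 *
      └─ 1
         └─ 0
            └─ 1
               ├─ 0 *
               └─ 1 *
Counting every labelled node above: 27.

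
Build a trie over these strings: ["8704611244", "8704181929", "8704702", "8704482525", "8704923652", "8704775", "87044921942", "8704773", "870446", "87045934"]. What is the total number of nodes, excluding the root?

Count nodes per top-level branch (shared prefixes stored once):
  '8'-branch (8704181929, 870446, 8704482525, 87044921942, 87045934, 8704611244, 8704702, 8704773, 8704775, 8704923652): 45 nodes
Sum: 45

45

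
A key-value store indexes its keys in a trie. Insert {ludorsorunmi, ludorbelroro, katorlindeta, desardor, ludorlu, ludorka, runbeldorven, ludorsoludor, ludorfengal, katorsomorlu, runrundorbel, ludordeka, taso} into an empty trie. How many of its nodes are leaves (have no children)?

13

Leaves are exactly the stored words that no other stored word extends.
Those words: "desardor", "katorlindeta", "katorsomorlu", "ludorbelroro", "ludordeka", "ludorfengal", "ludorka", "ludorlu", "ludorsoludor", "ludorsorunmi", "runbeldorven", "runrundorbel", "taso"
Leaf count: 13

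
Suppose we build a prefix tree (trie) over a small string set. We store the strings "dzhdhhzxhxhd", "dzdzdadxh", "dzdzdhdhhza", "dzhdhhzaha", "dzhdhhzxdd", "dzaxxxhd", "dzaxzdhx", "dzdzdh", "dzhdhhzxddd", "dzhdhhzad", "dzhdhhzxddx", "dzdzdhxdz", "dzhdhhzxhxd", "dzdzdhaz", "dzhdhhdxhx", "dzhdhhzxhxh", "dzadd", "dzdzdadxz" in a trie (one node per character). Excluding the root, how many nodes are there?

Insert word by word; a character creates a node only if that edge doesn't already exist:
  "dzhdhhzxhxhd" → 12 new (d, z, h, d, h, h, z, x, h, x, h, d)
  "dzdzdadxh" → prefix "dz" already present; 7 new (d, z, d, a, d, x, h)
  "dzdzdhdhhza" → prefix "dzdzd" already present; 6 new (h, d, h, h, z, a)
  "dzhdhhzaha" → prefix "dzhdhhz" already present; 3 new (a, h, a)
  "dzhdhhzxdd" → prefix "dzhdhhzx" already present; 2 new (d, d)
  "dzaxxxhd" → prefix "dz" already present; 6 new (a, x, x, x, h, d)
  "dzaxzdhx" → prefix "dzax" already present; 4 new (z, d, h, x)
  "dzdzdh" → prefix "dzdzdh" already present; 0 new (none)
  "dzhdhhzxddd" → prefix "dzhdhhzxdd" already present; 1 new (d)
  "dzhdhhzad" → prefix "dzhdhhza" already present; 1 new (d)
  "dzhdhhzxddx" → prefix "dzhdhhzxdd" already present; 1 new (x)
  "dzdzdhxdz" → prefix "dzdzdh" already present; 3 new (x, d, z)
  "dzhdhhzxhxd" → prefix "dzhdhhzxhx" already present; 1 new (d)
  "dzdzdhaz" → prefix "dzdzdh" already present; 2 new (a, z)
  "dzhdhhdxhx" → prefix "dzhdhh" already present; 4 new (d, x, h, x)
  "dzhdhhzxhxh" → prefix "dzhdhhzxhxh" already present; 0 new (none)
  "dzadd" → prefix "dza" already present; 2 new (d, d)
  "dzdzdadxz" → prefix "dzdzdadx" already present; 1 new (z)
Total nodes = 12 + 7 + 6 + 3 + 2 + 6 + 4 + 0 + 1 + 1 + 1 + 3 + 1 + 2 + 4 + 0 + 2 + 1 = 56

56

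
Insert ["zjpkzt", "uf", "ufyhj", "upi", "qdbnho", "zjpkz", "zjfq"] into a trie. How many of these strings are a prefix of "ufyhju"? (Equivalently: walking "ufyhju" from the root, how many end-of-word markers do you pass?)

2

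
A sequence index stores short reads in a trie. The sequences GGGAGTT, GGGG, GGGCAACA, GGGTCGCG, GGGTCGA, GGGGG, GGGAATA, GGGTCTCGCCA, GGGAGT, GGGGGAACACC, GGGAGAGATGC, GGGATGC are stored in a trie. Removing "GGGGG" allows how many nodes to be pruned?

0

Walk "GGGGG" from the leaf back toward the root, removing each node that no remaining word uses.
Every node on "GGGGG" is still needed (e.g. by "GGGGGAACACC"), so nothing is freed.
Nodes removed: 0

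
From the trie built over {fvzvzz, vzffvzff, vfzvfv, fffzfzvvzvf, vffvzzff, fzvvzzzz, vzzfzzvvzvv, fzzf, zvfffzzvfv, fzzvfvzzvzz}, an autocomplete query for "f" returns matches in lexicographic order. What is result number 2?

fvzvzz

Filter for "f…" and sort: "fffzfzvvzvf", "fvzvzz", "fzvvzzzz", "fzzf", "fzzvfvzzvzz"
The 2nd is fvzvzz.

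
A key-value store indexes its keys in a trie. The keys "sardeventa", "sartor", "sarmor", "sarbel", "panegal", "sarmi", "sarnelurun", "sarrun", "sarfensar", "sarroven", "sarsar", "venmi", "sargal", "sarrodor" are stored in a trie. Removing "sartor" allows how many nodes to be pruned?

Walk "sartor" from the leaf back toward the root, removing each node that no remaining word uses.
The suffix "tor" (3 nodes) is used only by "sartor"; the node for "sar" still has the child "d", so pruning stops there.
Nodes removed: 3

3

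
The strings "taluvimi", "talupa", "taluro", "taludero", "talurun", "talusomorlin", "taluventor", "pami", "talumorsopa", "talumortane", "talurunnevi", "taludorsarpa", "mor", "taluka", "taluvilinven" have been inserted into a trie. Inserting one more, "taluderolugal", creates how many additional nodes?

5

Walking "taluderolugal" from the root, the first 8 characters ("taludero") follow existing edges; "l" is the first miss.
Each of the 5 remaining characters creates one node.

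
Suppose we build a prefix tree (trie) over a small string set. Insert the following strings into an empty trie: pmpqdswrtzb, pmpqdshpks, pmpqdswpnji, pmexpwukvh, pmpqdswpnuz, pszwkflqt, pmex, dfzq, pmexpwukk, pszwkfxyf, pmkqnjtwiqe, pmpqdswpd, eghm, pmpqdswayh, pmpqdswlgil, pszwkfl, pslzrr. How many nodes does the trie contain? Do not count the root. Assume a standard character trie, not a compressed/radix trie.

70

Count nodes per top-level branch (shared prefixes stored once):
  'd'-branch (dfzq): 4 nodes
  'e'-branch (eghm): 4 nodes
  'p'-branch (pmex, pmexpwukk, pmexpwukvh, pmkqnjtwiqe, pmpqdshpks, pmpqdswayh, pmpqdswlgil, pmpqdswpd, pmpqdswpnji, pmpqdswpnuz, pmpqdswrtzb, pslzrr, pszwkfl, pszwkflqt, pszwkfxyf): 62 nodes
Sum: 70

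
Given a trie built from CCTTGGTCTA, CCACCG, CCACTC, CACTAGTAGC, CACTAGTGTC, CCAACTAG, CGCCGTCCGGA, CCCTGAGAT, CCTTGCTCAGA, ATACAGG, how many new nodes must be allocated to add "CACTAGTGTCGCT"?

3

Walking "CACTAGTGTCGCT" from the root, the first 10 characters ("CACTAGTGTC") follow existing edges; "G" is the first miss.
New nodes needed: |"CACTAGTGTCGCT"| − 10 = 13 − 10 = 3.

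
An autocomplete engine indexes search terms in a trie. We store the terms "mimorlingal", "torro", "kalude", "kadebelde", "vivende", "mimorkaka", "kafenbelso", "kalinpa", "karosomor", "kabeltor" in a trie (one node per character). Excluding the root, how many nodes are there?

65

Count nodes per top-level branch (shared prefixes stored once):
  'k'-branch (kabeltor, kadebelde, kafenbelso, kalinpa, kalude, karosomor): 38 nodes
  'm'-branch (mimorkaka, mimorlingal): 15 nodes
  't'-branch (torro): 5 nodes
  'v'-branch (vivende): 7 nodes
Sum: 65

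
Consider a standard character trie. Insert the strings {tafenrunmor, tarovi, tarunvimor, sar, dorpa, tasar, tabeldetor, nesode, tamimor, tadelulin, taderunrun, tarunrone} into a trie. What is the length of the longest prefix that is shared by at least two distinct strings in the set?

5

Equivalently: take the maximum, over all pairs, of their longest common prefix length.
"tarunrone" and "tarunvimor" agree on "tarun" (5 characters) before diverging; nothing deeper is shared.
Longest shared-prefix length: 5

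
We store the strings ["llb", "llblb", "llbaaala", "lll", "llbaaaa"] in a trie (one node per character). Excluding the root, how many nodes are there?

12

Insert word by word; a character creates a node only if that edge doesn't already exist:
  "llb" → 3 new (l, l, b)
  "llblb" → prefix "llb" already present; 2 new (l, b)
  "llbaaala" → prefix "llb" already present; 5 new (a, a, a, l, a)
  "lll" → prefix "ll" already present; 1 new (l)
  "llbaaaa" → prefix "llbaaa" already present; 1 new (a)
Total nodes = 3 + 2 + 5 + 1 + 1 = 12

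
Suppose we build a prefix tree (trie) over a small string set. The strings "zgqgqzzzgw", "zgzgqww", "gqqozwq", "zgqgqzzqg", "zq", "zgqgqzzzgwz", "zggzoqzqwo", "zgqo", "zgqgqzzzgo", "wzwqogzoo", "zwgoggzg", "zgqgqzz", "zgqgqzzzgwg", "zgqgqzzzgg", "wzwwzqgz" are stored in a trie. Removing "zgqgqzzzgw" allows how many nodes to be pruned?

0

Walk "zgqgqzzzgw" from the leaf back toward the root, removing each node that no remaining word uses.
Every node on "zgqgqzzzgw" is still needed (e.g. by "zgqgqzzzgwz"), so nothing is freed.
Nodes removed: 0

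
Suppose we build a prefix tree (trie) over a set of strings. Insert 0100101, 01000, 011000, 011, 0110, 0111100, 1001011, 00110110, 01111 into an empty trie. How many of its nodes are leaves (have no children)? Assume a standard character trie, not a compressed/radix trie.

6

Leaves are exactly the stored words that no other stored word extends.
Those words: "00110110", "01000", "0100101", "011000", "0111100", "1001011"
Leaf count: 6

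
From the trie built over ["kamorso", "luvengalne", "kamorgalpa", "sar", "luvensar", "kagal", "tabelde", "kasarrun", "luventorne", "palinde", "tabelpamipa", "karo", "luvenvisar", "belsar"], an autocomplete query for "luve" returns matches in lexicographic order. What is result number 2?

luvensar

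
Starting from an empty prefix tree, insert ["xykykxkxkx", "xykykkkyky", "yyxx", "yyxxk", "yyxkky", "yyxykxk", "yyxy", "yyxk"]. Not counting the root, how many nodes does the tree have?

Trace insertions, counting only characters that open a new branch:
  "xykykxkxkx" → 10 new (x, y, k, y, k, x, k, x, k, x)
  "xykykkkyky" → prefix "xykyk" already present; 5 new (k, k, y, k, y)
  "yyxx" → 4 new (y, y, x, x)
  "yyxxk" → prefix "yyxx" already present; 1 new (k)
  "yyxkky" → prefix "yyx" already present; 3 new (k, k, y)
  "yyxykxk" → prefix "yyx" already present; 4 new (y, k, x, k)
  "yyxy" → prefix "yyxy" already present; 0 new (none)
  "yyxk" → prefix "yyxk" already present; 0 new (none)
Total nodes = 10 + 5 + 4 + 1 + 3 + 4 + 0 + 0 = 27

27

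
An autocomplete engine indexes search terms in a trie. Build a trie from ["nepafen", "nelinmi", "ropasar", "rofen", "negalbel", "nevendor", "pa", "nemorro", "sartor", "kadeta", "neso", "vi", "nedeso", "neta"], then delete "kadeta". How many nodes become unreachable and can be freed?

After clearing the end-marker at "kadeta", prune upward until reaching a node still needed by another word.
No other word shares any prefix with "kadeta", so all 6 of its nodes go.
Nodes removed: 6

6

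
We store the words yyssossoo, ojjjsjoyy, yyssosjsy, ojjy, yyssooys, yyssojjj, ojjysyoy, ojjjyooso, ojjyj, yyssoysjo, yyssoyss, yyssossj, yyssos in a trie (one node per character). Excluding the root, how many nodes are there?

Count nodes per top-level branch (shared prefixes stored once):
  'o'-branch (ojjjsjoyy, ojjjyooso, ojjy, ojjyj, ojjysyoy): 20 nodes
  'y'-branch (yyssojjj, yyssooys, yyssos, yyssosjsy, yyssossj, yyssossoo, yyssoysjo, yyssoyss): 24 nodes
Sum: 44

44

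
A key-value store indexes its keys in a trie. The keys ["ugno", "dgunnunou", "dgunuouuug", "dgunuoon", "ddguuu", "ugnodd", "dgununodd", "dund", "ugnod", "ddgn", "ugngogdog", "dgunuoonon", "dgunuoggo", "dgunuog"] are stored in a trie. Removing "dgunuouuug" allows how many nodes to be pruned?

After clearing the end-marker at "dgunuouuug", prune upward until reaching a node still needed by another word.
The suffix "uuug" (4 nodes) is used only by "dgunuouuug"; the node for "dgunuo" still has the child "o", so pruning stops there.
Nodes removed: 4

4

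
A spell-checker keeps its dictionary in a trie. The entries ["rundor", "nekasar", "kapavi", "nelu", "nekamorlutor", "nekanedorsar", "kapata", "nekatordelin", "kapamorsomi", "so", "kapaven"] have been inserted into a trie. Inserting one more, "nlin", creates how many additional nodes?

3

Walking "nlin" from the root, the first 1 characters ("n") follow existing edges; "l" is the first miss.
Each of the 3 remaining characters creates one node.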